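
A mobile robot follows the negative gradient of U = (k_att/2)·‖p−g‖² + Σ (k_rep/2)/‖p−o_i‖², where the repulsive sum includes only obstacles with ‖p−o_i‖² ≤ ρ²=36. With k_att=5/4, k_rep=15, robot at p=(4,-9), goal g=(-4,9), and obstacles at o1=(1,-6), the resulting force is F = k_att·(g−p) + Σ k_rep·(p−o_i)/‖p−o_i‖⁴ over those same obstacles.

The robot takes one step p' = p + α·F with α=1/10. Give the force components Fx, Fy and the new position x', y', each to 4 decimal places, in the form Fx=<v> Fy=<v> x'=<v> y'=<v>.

F_att = 5/4·(g−p) = 5/4·(-8,18) = (-10.0000,22.5000)
o1: d²=18 ≤ ρ²=36; F_rep = 15·(3,-3)/18² = (0.1389,-0.1389)
F = F_att + ΣF_rep = (-9.8611,22.3611)
p' = p + 1/10·F = (3.0139,-6.7639)

Fx=-9.8611 Fy=22.3611 x'=3.0139 y'=-6.7639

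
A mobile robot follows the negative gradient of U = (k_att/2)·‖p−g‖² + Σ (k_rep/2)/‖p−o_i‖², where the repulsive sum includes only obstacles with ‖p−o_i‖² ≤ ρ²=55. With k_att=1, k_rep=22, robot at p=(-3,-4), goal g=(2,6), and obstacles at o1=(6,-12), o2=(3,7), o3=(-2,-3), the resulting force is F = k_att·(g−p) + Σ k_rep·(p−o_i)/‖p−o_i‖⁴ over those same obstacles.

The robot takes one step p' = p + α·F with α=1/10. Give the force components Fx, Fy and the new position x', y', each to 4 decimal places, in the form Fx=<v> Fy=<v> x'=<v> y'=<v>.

F_att = 1·(g−p) = 1·(5,10) = (5.0000,10.0000)
o1: d²=145 > ρ²=55 → inactive
o2: d²=157 > ρ²=55 → inactive
o3: d²=2 ≤ ρ²=55; F_rep = 22·(-1,-1)/2² = (-5.5000,-5.5000)
F = F_att + ΣF_rep = (-0.5000,4.5000)
p' = p + 1/10·F = (-3.0500,-3.5500)

Fx=-0.5000 Fy=4.5000 x'=-3.0500 y'=-3.5500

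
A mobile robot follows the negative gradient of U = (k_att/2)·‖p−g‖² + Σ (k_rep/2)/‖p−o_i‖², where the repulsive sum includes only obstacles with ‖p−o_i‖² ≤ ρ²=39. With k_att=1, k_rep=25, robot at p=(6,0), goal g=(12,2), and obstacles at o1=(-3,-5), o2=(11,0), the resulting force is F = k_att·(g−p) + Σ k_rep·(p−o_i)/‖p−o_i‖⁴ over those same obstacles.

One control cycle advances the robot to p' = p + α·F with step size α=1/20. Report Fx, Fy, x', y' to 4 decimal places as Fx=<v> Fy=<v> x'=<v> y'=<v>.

F_att = 1·(g−p) = 1·(6,2) = (6.0000,2.0000)
o1: d²=106 > ρ²=39 → inactive
o2: d²=25 ≤ ρ²=39; F_rep = 25·(-5,0)/25² = (-0.2000,0.0000)
F = F_att + ΣF_rep = (5.8000,2.0000)
p' = p + 1/20·F = (6.2900,0.1000)

Fx=5.8000 Fy=2.0000 x'=6.2900 y'=0.1000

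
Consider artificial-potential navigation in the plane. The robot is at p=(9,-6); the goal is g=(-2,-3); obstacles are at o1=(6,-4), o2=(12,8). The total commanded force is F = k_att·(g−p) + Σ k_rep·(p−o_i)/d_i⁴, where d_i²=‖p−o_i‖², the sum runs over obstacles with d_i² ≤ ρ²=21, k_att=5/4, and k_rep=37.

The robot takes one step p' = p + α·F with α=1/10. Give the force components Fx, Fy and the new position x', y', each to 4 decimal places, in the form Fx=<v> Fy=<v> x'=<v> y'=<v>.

Fx=-13.0932 Fy=3.3121 x'=7.6907 y'=-5.6688

F_att = 5/4·(g−p) = 5/4·(-11,3) = (-13.7500,3.7500)
o1: d²=13 ≤ ρ²=21; F_rep = 37·(3,-2)/13² = (0.6568,-0.4379)
o2: d²=205 > ρ²=21 → inactive
F = F_att + ΣF_rep = (-13.0932,3.3121)
p' = p + 1/10·F = (7.6907,-5.6688)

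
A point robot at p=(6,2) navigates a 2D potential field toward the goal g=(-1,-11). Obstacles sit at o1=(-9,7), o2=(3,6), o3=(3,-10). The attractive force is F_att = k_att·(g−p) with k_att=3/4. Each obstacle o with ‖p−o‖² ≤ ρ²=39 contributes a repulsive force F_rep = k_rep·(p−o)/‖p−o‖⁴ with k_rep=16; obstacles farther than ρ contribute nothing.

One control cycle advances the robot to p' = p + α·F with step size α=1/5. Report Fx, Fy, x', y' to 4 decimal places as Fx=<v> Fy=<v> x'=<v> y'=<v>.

Fx=-5.1732 Fy=-9.8524 x'=4.9654 y'=0.0295

F_att = 3/4·(g−p) = 3/4·(-7,-13) = (-5.2500,-9.7500)
o1: d²=250 > ρ²=39 → inactive
o2: d²=25 ≤ ρ²=39; F_rep = 16·(3,-4)/25² = (0.0768,-0.1024)
o3: d²=153 > ρ²=39 → inactive
F = F_att + ΣF_rep = (-5.1732,-9.8524)
p' = p + 1/5·F = (4.9654,0.0295)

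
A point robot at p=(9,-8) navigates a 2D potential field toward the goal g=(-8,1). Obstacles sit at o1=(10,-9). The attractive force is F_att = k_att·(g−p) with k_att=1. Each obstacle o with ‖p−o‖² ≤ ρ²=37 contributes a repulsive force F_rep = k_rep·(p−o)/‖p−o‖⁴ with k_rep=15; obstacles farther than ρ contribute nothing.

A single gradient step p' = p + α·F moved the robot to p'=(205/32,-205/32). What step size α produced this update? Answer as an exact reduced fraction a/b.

F_att = 1·(g−p) = 1·(-17,9) = (-17.0000,9.0000)
o1: d²=2 ≤ ρ²=37; F_rep = 15·(-1,1)/2² = (-3.7500,3.7500)
F = F_att + ΣF_rep = (-20.7500,12.7500)
Δp = p'−p = (-2.5938,1.5938); α = Δx/Fx = (-83/32) / (-83/4) = 1/8
check: Δy/Fy = (51/32) / (51/4) = 1/8 ✓

α = 1/8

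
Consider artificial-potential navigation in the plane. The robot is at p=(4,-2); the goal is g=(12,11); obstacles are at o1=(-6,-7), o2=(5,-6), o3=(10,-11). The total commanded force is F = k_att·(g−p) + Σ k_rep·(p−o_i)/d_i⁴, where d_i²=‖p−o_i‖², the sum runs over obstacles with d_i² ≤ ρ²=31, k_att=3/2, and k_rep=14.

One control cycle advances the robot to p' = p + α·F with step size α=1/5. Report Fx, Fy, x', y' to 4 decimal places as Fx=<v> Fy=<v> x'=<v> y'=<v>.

F_att = 3/2·(g−p) = 3/2·(8,13) = (12.0000,19.5000)
o1: d²=125 > ρ²=31 → inactive
o2: d²=17 ≤ ρ²=31; F_rep = 14·(-1,4)/17² = (-0.0484,0.1938)
o3: d²=117 > ρ²=31 → inactive
F = F_att + ΣF_rep = (11.9516,19.6938)
p' = p + 1/5·F = (6.3903,1.9388)

Fx=11.9516 Fy=19.6938 x'=6.3903 y'=1.9388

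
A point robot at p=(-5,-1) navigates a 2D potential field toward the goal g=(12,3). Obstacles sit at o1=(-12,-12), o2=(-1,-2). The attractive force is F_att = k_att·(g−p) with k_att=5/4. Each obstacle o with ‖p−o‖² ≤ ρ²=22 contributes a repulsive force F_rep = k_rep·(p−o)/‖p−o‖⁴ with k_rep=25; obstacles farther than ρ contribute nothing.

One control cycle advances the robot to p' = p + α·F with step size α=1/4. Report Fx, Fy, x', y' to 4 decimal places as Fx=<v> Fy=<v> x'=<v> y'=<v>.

F_att = 5/4·(g−p) = 5/4·(17,4) = (21.2500,5.0000)
o1: d²=170 > ρ²=22 → inactive
o2: d²=17 ≤ ρ²=22; F_rep = 25·(-4,1)/17² = (-0.3460,0.0865)
F = F_att + ΣF_rep = (20.9040,5.0865)
p' = p + 1/4·F = (0.2260,0.2716)

Fx=20.9040 Fy=5.0865 x'=0.2260 y'=0.2716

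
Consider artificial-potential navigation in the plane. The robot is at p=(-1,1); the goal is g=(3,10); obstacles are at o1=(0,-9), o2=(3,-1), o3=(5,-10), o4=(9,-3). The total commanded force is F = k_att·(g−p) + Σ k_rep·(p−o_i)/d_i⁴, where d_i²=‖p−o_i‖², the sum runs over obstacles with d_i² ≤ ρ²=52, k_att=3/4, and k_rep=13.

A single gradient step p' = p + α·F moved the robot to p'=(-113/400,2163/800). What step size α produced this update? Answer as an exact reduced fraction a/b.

α = 1/4

F_att = 3/4·(g−p) = 3/4·(4,9) = (3.0000,6.7500)
o1: d²=101 > ρ²=52 → inactive
o2: d²=20 ≤ ρ²=52; F_rep = 13·(-4,2)/20² = (-0.1300,0.0650)
o3: d²=157 > ρ²=52 → inactive
o4: d²=116 > ρ²=52 → inactive
F = F_att + ΣF_rep = (2.8700,6.8150)
Δp = p'−p = (0.7175,1.7038); α = Δx/Fx = (287/400) / (287/100) = 1/4
check: Δy/Fy = (1363/800) / (1363/200) = 1/4 ✓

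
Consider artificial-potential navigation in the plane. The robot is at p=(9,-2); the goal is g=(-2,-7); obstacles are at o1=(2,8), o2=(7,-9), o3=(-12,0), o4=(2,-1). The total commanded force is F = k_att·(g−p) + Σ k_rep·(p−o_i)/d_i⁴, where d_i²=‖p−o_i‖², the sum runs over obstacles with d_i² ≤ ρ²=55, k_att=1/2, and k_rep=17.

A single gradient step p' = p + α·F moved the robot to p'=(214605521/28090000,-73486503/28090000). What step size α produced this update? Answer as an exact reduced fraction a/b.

α = 1/4

F_att = 1/2·(g−p) = 1/2·(-11,-5) = (-5.5000,-2.5000)
o1: d²=149 > ρ²=55 → inactive
o2: d²=53 ≤ ρ²=55; F_rep = 17·(2,7)/53² = (0.0121,0.0424)
o3: d²=445 > ρ²=55 → inactive
o4: d²=50 ≤ ρ²=55; F_rep = 17·(7,-1)/50² = (0.0476,-0.0068)
F = F_att + ΣF_rep = (-5.4403,-2.4644)
Δp = p'−p = (-1.3601,-0.6161); α = Δx/Fx = (-38204479/28090000) / (-38204479/7022500) = 1/4
check: Δy/Fy = (-17306503/28090000) / (-17306503/7022500) = 1/4 ✓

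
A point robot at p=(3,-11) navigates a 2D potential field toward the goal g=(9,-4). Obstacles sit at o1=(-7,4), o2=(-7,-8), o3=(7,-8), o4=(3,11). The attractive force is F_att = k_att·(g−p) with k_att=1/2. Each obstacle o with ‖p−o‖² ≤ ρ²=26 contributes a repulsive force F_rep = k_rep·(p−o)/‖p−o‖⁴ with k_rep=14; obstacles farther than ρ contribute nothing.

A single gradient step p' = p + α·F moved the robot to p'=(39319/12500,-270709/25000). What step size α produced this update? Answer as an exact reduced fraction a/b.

F_att = 1/2·(g−p) = 1/2·(6,7) = (3.0000,3.5000)
o1: d²=325 > ρ²=26 → inactive
o2: d²=109 > ρ²=26 → inactive
o3: d²=25 ≤ ρ²=26; F_rep = 14·(-4,-3)/25² = (-0.0896,-0.0672)
o4: d²=484 > ρ²=26 → inactive
F = F_att + ΣF_rep = (2.9104,3.4328)
Δp = p'−p = (0.1455,0.1716); α = Δx/Fx = (1819/12500) / (1819/625) = 1/20
check: Δy/Fy = (4291/25000) / (4291/1250) = 1/20 ✓

α = 1/20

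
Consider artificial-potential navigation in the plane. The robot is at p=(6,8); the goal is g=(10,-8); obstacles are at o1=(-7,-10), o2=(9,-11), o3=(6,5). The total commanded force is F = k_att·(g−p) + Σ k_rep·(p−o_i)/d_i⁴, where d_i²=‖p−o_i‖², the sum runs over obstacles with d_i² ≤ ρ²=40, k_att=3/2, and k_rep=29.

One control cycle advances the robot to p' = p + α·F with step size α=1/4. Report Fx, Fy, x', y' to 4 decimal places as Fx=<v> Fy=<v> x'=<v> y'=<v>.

Fx=6.0000 Fy=-22.9259 x'=7.5000 y'=2.2685

F_att = 3/2·(g−p) = 3/2·(4,-16) = (6.0000,-24.0000)
o1: d²=493 > ρ²=40 → inactive
o2: d²=370 > ρ²=40 → inactive
o3: d²=9 ≤ ρ²=40; F_rep = 29·(0,3)/9² = (0.0000,1.0741)
F = F_att + ΣF_rep = (6.0000,-22.9259)
p' = p + 1/4·F = (7.5000,2.2685)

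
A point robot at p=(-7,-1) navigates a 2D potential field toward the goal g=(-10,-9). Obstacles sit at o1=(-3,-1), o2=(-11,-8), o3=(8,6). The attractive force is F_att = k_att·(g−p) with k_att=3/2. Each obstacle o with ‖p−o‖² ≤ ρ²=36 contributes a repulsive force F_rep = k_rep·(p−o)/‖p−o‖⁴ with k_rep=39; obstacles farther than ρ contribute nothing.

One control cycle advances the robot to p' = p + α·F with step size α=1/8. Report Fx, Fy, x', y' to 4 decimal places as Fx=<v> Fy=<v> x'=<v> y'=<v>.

F_att = 3/2·(g−p) = 3/2·(-3,-8) = (-4.5000,-12.0000)
o1: d²=16 ≤ ρ²=36; F_rep = 39·(-4,0)/16² = (-0.6094,0.0000)
o2: d²=65 > ρ²=36 → inactive
o3: d²=274 > ρ²=36 → inactive
F = F_att + ΣF_rep = (-5.1094,-12.0000)
p' = p + 1/8·F = (-7.6387,-2.5000)

Fx=-5.1094 Fy=-12.0000 x'=-7.6387 y'=-2.5000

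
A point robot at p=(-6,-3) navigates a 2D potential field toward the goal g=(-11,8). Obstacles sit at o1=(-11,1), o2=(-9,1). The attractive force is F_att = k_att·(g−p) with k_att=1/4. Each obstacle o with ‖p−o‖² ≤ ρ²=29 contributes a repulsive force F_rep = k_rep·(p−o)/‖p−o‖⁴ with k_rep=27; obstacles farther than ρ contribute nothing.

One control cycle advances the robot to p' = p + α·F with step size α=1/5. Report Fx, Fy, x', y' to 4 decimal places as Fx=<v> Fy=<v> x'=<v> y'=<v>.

F_att = 1/4·(g−p) = 1/4·(-5,11) = (-1.2500,2.7500)
o1: d²=41 > ρ²=29 → inactive
o2: d²=25 ≤ ρ²=29; F_rep = 27·(3,-4)/25² = (0.1296,-0.1728)
F = F_att + ΣF_rep = (-1.1204,2.5772)
p' = p + 1/5·F = (-6.2241,-2.4846)

Fx=-1.1204 Fy=2.5772 x'=-6.2241 y'=-2.4846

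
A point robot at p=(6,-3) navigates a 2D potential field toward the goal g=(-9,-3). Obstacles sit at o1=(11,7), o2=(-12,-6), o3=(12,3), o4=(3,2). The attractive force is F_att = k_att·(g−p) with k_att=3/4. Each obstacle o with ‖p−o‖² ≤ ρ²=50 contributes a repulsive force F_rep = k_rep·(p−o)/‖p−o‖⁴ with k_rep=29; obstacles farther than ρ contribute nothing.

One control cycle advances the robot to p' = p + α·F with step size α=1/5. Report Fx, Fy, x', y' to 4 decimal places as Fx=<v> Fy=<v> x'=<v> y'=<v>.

F_att = 3/4·(g−p) = 3/4·(-15,0) = (-11.2500,0.0000)
o1: d²=125 > ρ²=50 → inactive
o2: d²=333 > ρ²=50 → inactive
o3: d²=72 > ρ²=50 → inactive
o4: d²=34 ≤ ρ²=50; F_rep = 29·(3,-5)/34² = (0.0753,-0.1254)
F = F_att + ΣF_rep = (-11.1747,-0.1254)
p' = p + 1/5·F = (3.7651,-3.0251)

Fx=-11.1747 Fy=-0.1254 x'=3.7651 y'=-3.0251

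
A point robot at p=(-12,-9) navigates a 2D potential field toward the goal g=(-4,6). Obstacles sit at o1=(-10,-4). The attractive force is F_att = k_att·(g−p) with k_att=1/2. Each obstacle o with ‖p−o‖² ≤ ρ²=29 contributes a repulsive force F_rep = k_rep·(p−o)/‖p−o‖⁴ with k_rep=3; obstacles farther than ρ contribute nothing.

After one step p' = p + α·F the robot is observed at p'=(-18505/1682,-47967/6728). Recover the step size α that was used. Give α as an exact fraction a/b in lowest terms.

F_att = 1/2·(g−p) = 1/2·(8,15) = (4.0000,7.5000)
o1: d²=29 ≤ ρ²=29; F_rep = 3·(-2,-5)/29² = (-0.0071,-0.0178)
F = F_att + ΣF_rep = (3.9929,7.4822)
Δp = p'−p = (0.9982,1.8705); α = Δx/Fx = (1679/1682) / (3358/841) = 1/4
check: Δy/Fy = (12585/6728) / (12585/1682) = 1/4 ✓

α = 1/4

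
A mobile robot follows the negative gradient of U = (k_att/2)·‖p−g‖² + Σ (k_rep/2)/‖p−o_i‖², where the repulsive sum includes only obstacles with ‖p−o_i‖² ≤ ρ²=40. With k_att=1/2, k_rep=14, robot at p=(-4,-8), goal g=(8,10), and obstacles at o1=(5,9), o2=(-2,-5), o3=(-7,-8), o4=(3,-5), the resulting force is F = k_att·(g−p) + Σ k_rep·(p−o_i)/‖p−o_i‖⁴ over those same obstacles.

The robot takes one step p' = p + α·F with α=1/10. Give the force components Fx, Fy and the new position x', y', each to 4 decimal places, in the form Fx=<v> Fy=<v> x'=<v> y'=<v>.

Fx=6.3528 Fy=8.7515 x'=-3.3647 y'=-7.1249

F_att = 1/2·(g−p) = 1/2·(12,18) = (6.0000,9.0000)
o1: d²=370 > ρ²=40 → inactive
o2: d²=13 ≤ ρ²=40; F_rep = 14·(-2,-3)/13² = (-0.1657,-0.2485)
o3: d²=9 ≤ ρ²=40; F_rep = 14·(3,0)/9² = (0.5185,0.0000)
o4: d²=58 > ρ²=40 → inactive
F = F_att + ΣF_rep = (6.3528,8.7515)
p' = p + 1/10·F = (-3.3647,-7.1249)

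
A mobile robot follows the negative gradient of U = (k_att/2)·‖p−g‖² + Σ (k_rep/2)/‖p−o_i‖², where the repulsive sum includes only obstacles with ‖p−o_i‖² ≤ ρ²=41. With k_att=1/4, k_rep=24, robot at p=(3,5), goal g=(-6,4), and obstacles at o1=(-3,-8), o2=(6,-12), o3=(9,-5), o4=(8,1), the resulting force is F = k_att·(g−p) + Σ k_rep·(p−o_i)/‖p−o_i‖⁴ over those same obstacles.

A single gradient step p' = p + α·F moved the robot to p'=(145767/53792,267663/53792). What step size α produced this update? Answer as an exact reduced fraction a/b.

F_att = 1/4·(g−p) = 1/4·(-9,-1) = (-2.2500,-0.2500)
o1: d²=205 > ρ²=41 → inactive
o2: d²=298 > ρ²=41 → inactive
o3: d²=136 > ρ²=41 → inactive
o4: d²=41 ≤ ρ²=41; F_rep = 24·(-5,4)/41² = (-0.0714,0.0571)
F = F_att + ΣF_rep = (-2.3214,-0.1929)
Δp = p'−p = (-0.2902,-0.0241); α = Δx/Fx = (-15609/53792) / (-15609/6724) = 1/8
check: Δy/Fy = (-1297/53792) / (-1297/6724) = 1/8 ✓

α = 1/8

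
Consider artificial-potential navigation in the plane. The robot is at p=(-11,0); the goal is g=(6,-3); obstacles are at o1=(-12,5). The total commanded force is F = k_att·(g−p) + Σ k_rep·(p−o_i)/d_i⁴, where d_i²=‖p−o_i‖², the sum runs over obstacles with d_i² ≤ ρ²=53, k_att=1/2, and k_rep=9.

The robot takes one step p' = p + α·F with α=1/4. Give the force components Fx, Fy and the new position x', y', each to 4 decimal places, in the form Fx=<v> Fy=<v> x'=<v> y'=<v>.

F_att = 1/2·(g−p) = 1/2·(17,-3) = (8.5000,-1.5000)
o1: d²=26 ≤ ρ²=53; F_rep = 9·(1,-5)/26² = (0.0133,-0.0666)
F = F_att + ΣF_rep = (8.5133,-1.5666)
p' = p + 1/4·F = (-8.8717,-0.3916)

Fx=8.5133 Fy=-1.5666 x'=-8.8717 y'=-0.3916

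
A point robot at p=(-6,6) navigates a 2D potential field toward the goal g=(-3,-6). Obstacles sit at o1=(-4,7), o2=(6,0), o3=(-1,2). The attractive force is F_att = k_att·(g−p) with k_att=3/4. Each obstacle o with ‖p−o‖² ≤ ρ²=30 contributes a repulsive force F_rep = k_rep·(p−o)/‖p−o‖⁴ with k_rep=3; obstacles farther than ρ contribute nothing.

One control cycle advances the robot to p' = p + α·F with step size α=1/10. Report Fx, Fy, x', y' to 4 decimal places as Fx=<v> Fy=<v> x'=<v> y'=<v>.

F_att = 3/4·(g−p) = 3/4·(3,-12) = (2.2500,-9.0000)
o1: d²=5 ≤ ρ²=30; F_rep = 3·(-2,-1)/5² = (-0.2400,-0.1200)
o2: d²=180 > ρ²=30 → inactive
o3: d²=41 > ρ²=30 → inactive
F = F_att + ΣF_rep = (2.0100,-9.1200)
p' = p + 1/10·F = (-5.7990,5.0880)

Fx=2.0100 Fy=-9.1200 x'=-5.7990 y'=5.0880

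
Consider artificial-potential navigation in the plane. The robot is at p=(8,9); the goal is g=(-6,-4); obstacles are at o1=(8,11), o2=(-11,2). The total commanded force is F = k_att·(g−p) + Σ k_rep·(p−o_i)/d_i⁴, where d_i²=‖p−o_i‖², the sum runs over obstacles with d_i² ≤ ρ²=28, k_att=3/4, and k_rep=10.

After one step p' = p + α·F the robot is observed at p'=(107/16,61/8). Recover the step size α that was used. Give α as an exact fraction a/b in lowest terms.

α = 1/8

F_att = 3/4·(g−p) = 3/4·(-14,-13) = (-10.5000,-9.7500)
o1: d²=4 ≤ ρ²=28; F_rep = 10·(0,-2)/4² = (0.0000,-1.2500)
o2: d²=410 > ρ²=28 → inactive
F = F_att + ΣF_rep = (-10.5000,-11.0000)
Δp = p'−p = (-1.3125,-1.3750); α = Δx/Fx = (-21/16) / (-21/2) = 1/8
check: Δy/Fy = (-11/8) / (-11) = 1/8 ✓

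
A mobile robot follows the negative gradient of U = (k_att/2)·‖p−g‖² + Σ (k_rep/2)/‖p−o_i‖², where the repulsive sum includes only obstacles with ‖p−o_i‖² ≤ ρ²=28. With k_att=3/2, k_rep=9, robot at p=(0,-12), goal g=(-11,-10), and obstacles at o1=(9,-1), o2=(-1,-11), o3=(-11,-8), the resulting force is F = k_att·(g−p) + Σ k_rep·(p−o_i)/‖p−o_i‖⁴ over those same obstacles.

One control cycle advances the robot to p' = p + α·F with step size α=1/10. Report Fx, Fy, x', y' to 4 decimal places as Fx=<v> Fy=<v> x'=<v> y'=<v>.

Fx=-14.2500 Fy=0.7500 x'=-1.4250 y'=-11.9250

F_att = 3/2·(g−p) = 3/2·(-11,2) = (-16.5000,3.0000)
o1: d²=202 > ρ²=28 → inactive
o2: d²=2 ≤ ρ²=28; F_rep = 9·(1,-1)/2² = (2.2500,-2.2500)
o3: d²=137 > ρ²=28 → inactive
F = F_att + ΣF_rep = (-14.2500,0.7500)
p' = p + 1/10·F = (-1.4250,-11.9250)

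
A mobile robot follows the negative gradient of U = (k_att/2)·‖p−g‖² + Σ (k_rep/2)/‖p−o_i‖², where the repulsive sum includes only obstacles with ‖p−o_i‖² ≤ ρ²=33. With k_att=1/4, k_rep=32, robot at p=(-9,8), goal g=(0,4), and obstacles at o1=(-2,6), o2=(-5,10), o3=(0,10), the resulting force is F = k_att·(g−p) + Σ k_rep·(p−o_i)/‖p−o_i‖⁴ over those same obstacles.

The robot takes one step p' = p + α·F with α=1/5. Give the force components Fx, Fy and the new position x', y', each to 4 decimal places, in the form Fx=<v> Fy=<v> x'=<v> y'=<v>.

Fx=1.9300 Fy=-1.1600 x'=-8.6140 y'=7.7680

F_att = 1/4·(g−p) = 1/4·(9,-4) = (2.2500,-1.0000)
o1: d²=53 > ρ²=33 → inactive
o2: d²=20 ≤ ρ²=33; F_rep = 32·(-4,-2)/20² = (-0.3200,-0.1600)
o3: d²=85 > ρ²=33 → inactive
F = F_att + ΣF_rep = (1.9300,-1.1600)
p' = p + 1/5·F = (-8.6140,7.7680)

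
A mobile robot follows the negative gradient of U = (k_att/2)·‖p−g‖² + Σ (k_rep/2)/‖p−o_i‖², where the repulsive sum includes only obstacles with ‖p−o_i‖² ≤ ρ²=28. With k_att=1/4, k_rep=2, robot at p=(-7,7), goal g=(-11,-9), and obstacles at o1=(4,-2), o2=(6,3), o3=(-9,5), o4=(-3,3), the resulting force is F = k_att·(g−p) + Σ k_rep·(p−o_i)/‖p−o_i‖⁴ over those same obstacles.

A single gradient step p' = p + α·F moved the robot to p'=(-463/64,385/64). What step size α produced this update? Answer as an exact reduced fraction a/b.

F_att = 1/4·(g−p) = 1/4·(-4,-16) = (-1.0000,-4.0000)
o1: d²=202 > ρ²=28 → inactive
o2: d²=185 > ρ²=28 → inactive
o3: d²=8 ≤ ρ²=28; F_rep = 2·(2,2)/8² = (0.0625,0.0625)
o4: d²=32 > ρ²=28 → inactive
F = F_att + ΣF_rep = (-0.9375,-3.9375)
Δp = p'−p = (-0.2344,-0.9844); α = Δx/Fx = (-15/64) / (-15/16) = 1/4
check: Δy/Fy = (-63/64) / (-63/16) = 1/4 ✓

α = 1/4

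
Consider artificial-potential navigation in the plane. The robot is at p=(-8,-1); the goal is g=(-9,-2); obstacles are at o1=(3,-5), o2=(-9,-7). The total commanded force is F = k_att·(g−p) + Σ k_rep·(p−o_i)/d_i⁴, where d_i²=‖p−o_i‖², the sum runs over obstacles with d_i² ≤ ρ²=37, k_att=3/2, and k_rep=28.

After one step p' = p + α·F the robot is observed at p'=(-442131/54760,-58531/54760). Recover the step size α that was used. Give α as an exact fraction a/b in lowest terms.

F_att = 3/2·(g−p) = 3/2·(-1,-1) = (-1.5000,-1.5000)
o1: d²=137 > ρ²=37 → inactive
o2: d²=37 ≤ ρ²=37; F_rep = 28·(1,6)/37² = (0.0205,0.1227)
F = F_att + ΣF_rep = (-1.4795,-1.3773)
Δp = p'−p = (-0.0740,-0.0689); α = Δx/Fx = (-4051/54760) / (-4051/2738) = 1/20
check: Δy/Fy = (-3771/54760) / (-3771/2738) = 1/20 ✓

α = 1/20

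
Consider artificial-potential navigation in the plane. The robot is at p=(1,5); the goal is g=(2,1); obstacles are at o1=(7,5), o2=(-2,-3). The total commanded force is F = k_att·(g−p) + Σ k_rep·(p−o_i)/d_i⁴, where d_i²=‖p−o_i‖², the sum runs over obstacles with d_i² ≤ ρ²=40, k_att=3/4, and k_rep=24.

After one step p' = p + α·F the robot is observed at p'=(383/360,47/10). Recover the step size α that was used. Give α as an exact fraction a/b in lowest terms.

α = 1/10

F_att = 3/4·(g−p) = 3/4·(1,-4) = (0.7500,-3.0000)
o1: d²=36 ≤ ρ²=40; F_rep = 24·(-6,0)/36² = (-0.1111,0.0000)
o2: d²=73 > ρ²=40 → inactive
F = F_att + ΣF_rep = (0.6389,-3.0000)
Δp = p'−p = (0.0639,-0.3000); α = Δx/Fx = (23/360) / (23/36) = 1/10
check: Δy/Fy = (-3/10) / (-3) = 1/10 ✓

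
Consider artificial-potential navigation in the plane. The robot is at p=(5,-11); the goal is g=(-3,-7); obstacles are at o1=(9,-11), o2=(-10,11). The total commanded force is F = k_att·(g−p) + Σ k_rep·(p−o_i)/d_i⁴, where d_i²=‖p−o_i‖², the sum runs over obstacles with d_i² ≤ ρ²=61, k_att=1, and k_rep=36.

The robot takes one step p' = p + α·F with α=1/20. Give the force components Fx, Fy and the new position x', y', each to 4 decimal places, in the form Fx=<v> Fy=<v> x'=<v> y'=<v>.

F_att = 1·(g−p) = 1·(-8,4) = (-8.0000,4.0000)
o1: d²=16 ≤ ρ²=61; F_rep = 36·(-4,0)/16² = (-0.5625,0.0000)
o2: d²=709 > ρ²=61 → inactive
F = F_att + ΣF_rep = (-8.5625,4.0000)
p' = p + 1/20·F = (4.5719,-10.8000)

Fx=-8.5625 Fy=4.0000 x'=4.5719 y'=-10.8000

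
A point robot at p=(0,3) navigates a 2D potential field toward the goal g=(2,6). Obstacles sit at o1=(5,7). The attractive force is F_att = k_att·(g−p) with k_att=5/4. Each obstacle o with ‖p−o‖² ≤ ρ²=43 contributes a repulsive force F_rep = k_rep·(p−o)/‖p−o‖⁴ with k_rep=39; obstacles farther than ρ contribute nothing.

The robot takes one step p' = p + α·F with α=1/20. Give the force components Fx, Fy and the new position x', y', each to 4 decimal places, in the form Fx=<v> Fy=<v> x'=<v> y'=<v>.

Fx=2.3840 Fy=3.6572 x'=0.1192 y'=3.1829

F_att = 5/4·(g−p) = 5/4·(2,3) = (2.5000,3.7500)
o1: d²=41 ≤ ρ²=43; F_rep = 39·(-5,-4)/41² = (-0.1160,-0.0928)
F = F_att + ΣF_rep = (2.3840,3.6572)
p' = p + 1/20·F = (0.1192,3.1829)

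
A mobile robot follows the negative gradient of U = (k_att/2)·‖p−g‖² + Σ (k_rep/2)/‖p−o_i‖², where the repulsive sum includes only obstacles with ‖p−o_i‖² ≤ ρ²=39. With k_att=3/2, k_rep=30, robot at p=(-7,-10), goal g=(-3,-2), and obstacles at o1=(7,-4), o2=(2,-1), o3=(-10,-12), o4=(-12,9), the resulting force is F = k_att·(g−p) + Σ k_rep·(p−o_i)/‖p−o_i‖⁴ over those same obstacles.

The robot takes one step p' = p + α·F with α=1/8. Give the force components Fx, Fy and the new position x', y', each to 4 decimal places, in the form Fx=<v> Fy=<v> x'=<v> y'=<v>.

Fx=6.5325 Fy=12.3550 x'=-6.1834 y'=-8.4556

F_att = 3/2·(g−p) = 3/2·(4,8) = (6.0000,12.0000)
o1: d²=232 > ρ²=39 → inactive
o2: d²=162 > ρ²=39 → inactive
o3: d²=13 ≤ ρ²=39; F_rep = 30·(3,2)/13² = (0.5325,0.3550)
o4: d²=386 > ρ²=39 → inactive
F = F_att + ΣF_rep = (6.5325,12.3550)
p' = p + 1/8·F = (-6.1834,-8.4556)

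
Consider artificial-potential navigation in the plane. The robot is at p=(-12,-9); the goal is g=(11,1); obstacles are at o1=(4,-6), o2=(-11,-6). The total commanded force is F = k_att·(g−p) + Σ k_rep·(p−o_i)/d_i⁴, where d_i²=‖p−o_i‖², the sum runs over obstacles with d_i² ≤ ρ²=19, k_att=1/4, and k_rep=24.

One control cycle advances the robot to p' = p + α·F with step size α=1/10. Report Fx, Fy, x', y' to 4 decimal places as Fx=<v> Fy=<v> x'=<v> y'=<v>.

F_att = 1/4·(g−p) = 1/4·(23,10) = (5.7500,2.5000)
o1: d²=265 > ρ²=19 → inactive
o2: d²=10 ≤ ρ²=19; F_rep = 24·(-1,-3)/10² = (-0.2400,-0.7200)
F = F_att + ΣF_rep = (5.5100,1.7800)
p' = p + 1/10·F = (-11.4490,-8.8220)

Fx=5.5100 Fy=1.7800 x'=-11.4490 y'=-8.8220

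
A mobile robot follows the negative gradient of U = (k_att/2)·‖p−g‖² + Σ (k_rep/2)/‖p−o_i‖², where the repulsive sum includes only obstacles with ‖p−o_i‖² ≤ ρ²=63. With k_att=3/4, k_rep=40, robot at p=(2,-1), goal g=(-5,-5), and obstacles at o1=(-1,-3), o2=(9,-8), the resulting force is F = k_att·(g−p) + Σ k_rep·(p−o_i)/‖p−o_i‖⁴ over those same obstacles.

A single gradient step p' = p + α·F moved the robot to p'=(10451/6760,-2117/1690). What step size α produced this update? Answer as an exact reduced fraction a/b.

α = 1/10

F_att = 3/4·(g−p) = 3/4·(-7,-4) = (-5.2500,-3.0000)
o1: d²=13 ≤ ρ²=63; F_rep = 40·(3,2)/13² = (0.7101,0.4734)
o2: d²=98 > ρ²=63 → inactive
F = F_att + ΣF_rep = (-4.5399,-2.5266)
Δp = p'−p = (-0.4540,-0.2527); α = Δx/Fx = (-3069/6760) / (-3069/676) = 1/10
check: Δy/Fy = (-427/1690) / (-427/169) = 1/10 ✓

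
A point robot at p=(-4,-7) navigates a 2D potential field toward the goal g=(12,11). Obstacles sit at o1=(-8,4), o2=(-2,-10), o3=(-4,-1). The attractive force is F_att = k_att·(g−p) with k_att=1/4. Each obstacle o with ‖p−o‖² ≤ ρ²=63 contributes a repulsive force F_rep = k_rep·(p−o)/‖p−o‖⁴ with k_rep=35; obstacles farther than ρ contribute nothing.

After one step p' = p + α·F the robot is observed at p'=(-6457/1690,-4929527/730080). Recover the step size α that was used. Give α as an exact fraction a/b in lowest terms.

α = 1/20

F_att = 1/4·(g−p) = 1/4·(16,18) = (4.0000,4.5000)
o1: d²=137 > ρ²=63 → inactive
o2: d²=13 ≤ ρ²=63; F_rep = 35·(-2,3)/13² = (-0.4142,0.6213)
o3: d²=36 ≤ ρ²=63; F_rep = 35·(0,-6)/36² = (0.0000,-0.1620)
F = F_att + ΣF_rep = (3.5858,4.9593)
Δp = p'−p = (0.1793,0.2480); α = Δx/Fx = (303/1690) / (606/169) = 1/20
check: Δy/Fy = (181033/730080) / (181033/36504) = 1/20 ✓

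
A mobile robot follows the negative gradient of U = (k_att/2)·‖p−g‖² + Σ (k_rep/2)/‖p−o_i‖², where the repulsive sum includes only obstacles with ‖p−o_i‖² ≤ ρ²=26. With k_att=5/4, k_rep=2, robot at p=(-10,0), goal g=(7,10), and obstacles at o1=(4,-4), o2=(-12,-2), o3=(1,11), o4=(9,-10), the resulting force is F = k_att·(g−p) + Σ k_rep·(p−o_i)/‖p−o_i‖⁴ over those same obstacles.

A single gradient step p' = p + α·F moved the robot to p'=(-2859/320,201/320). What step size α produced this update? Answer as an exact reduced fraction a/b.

F_att = 5/4·(g−p) = 5/4·(17,10) = (21.2500,12.5000)
o1: d²=212 > ρ²=26 → inactive
o2: d²=8 ≤ ρ²=26; F_rep = 2·(2,2)/8² = (0.0625,0.0625)
o3: d²=242 > ρ²=26 → inactive
o4: d²=461 > ρ²=26 → inactive
F = F_att + ΣF_rep = (21.3125,12.5625)
Δp = p'−p = (1.0656,0.6281); α = Δx/Fx = (341/320) / (341/16) = 1/20
check: Δy/Fy = (201/320) / (201/16) = 1/20 ✓

α = 1/20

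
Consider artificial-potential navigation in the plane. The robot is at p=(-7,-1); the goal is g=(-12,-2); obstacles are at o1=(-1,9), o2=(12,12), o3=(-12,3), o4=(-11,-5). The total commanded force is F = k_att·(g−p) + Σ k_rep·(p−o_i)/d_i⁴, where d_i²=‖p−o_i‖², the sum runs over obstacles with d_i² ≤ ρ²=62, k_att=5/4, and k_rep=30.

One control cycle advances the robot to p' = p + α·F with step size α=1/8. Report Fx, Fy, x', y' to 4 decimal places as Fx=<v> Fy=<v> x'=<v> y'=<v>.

F_att = 5/4·(g−p) = 5/4·(-5,-1) = (-6.2500,-1.2500)
o1: d²=136 > ρ²=62 → inactive
o2: d²=530 > ρ²=62 → inactive
o3: d²=41 ≤ ρ²=62; F_rep = 30·(5,-4)/41² = (0.0892,-0.0714)
o4: d²=32 ≤ ρ²=62; F_rep = 30·(4,4)/32² = (0.1172,0.1172)
F = F_att + ΣF_rep = (-6.0436,-1.2042)
p' = p + 1/8·F = (-7.7554,-1.1505)

Fx=-6.0436 Fy=-1.2042 x'=-7.7554 y'=-1.1505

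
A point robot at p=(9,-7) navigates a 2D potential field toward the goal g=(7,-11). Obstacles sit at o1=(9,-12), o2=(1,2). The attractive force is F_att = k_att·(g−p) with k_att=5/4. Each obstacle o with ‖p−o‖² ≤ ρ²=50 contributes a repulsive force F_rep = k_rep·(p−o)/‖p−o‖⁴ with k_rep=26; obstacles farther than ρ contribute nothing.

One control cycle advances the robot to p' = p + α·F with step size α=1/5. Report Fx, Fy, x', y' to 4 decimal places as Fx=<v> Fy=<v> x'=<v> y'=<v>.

F_att = 5/4·(g−p) = 5/4·(-2,-4) = (-2.5000,-5.0000)
o1: d²=25 ≤ ρ²=50; F_rep = 26·(0,5)/25² = (0.0000,0.2080)
o2: d²=145 > ρ²=50 → inactive
F = F_att + ΣF_rep = (-2.5000,-4.7920)
p' = p + 1/5·F = (8.5000,-7.9584)

Fx=-2.5000 Fy=-4.7920 x'=8.5000 y'=-7.9584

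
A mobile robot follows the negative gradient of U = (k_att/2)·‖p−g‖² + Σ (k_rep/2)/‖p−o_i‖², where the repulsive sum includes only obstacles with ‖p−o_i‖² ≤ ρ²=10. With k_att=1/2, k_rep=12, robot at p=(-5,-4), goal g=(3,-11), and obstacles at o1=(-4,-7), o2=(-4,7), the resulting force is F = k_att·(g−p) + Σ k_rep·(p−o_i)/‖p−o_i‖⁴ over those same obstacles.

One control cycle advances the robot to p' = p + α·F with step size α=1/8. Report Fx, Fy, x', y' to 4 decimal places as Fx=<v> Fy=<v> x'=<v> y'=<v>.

F_att = 1/2·(g−p) = 1/2·(8,-7) = (4.0000,-3.5000)
o1: d²=10 ≤ ρ²=10; F_rep = 12·(-1,3)/10² = (-0.1200,0.3600)
o2: d²=122 > ρ²=10 → inactive
F = F_att + ΣF_rep = (3.8800,-3.1400)
p' = p + 1/8·F = (-4.5150,-4.3925)

Fx=3.8800 Fy=-3.1400 x'=-4.5150 y'=-4.3925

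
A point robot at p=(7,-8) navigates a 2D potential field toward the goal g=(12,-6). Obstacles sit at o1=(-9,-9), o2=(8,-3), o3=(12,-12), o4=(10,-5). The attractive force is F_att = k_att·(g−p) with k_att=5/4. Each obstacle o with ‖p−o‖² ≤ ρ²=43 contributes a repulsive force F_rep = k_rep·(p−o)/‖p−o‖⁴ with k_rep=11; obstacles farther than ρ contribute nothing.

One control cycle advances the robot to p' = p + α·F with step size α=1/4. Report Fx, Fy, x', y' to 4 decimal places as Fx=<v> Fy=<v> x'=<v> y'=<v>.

F_att = 5/4·(g−p) = 5/4·(5,2) = (6.2500,2.5000)
o1: d²=257 > ρ²=43 → inactive
o2: d²=26 ≤ ρ²=43; F_rep = 11·(-1,-5)/26² = (-0.0163,-0.0814)
o3: d²=41 ≤ ρ²=43; F_rep = 11·(-5,4)/41² = (-0.0327,0.0262)
o4: d²=18 ≤ ρ²=43; F_rep = 11·(-3,-3)/18² = (-0.1019,-0.1019)
F = F_att + ΣF_rep = (6.0992,2.3430)
p' = p + 1/4·F = (8.5248,-7.4143)

Fx=6.0992 Fy=2.3430 x'=8.5248 y'=-7.4143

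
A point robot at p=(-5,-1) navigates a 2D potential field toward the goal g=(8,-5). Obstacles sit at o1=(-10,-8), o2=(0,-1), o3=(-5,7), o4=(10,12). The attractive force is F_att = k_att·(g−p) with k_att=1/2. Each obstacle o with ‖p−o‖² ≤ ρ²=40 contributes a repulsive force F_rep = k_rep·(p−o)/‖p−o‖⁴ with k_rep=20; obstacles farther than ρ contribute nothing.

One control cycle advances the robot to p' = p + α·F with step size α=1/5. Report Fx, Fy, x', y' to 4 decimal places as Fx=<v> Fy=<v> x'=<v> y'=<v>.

Fx=6.3400 Fy=-2.0000 x'=-3.7320 y'=-1.4000

F_att = 1/2·(g−p) = 1/2·(13,-4) = (6.5000,-2.0000)
o1: d²=74 > ρ²=40 → inactive
o2: d²=25 ≤ ρ²=40; F_rep = 20·(-5,0)/25² = (-0.1600,0.0000)
o3: d²=64 > ρ²=40 → inactive
o4: d²=394 > ρ²=40 → inactive
F = F_att + ΣF_rep = (6.3400,-2.0000)
p' = p + 1/5·F = (-3.7320,-1.4000)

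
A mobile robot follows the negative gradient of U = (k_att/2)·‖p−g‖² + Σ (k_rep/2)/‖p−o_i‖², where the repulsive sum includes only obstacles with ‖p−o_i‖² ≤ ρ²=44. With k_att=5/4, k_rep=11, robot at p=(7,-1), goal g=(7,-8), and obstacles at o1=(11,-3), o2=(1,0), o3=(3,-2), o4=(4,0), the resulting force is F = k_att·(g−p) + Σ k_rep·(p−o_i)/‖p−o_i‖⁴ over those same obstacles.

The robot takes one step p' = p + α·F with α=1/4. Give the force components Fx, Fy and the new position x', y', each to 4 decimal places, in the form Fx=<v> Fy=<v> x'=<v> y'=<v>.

Fx=0.4205 Fy=-8.7750 x'=7.1051 y'=-3.1937

F_att = 5/4·(g−p) = 5/4·(0,-7) = (0.0000,-8.7500)
o1: d²=20 ≤ ρ²=44; F_rep = 11·(-4,2)/20² = (-0.1100,0.0550)
o2: d²=37 ≤ ρ²=44; F_rep = 11·(6,-1)/37² = (0.0482,-0.0080)
o3: d²=17 ≤ ρ²=44; F_rep = 11·(4,1)/17² = (0.1522,0.0381)
o4: d²=10 ≤ ρ²=44; F_rep = 11·(3,-1)/10² = (0.3300,-0.1100)
F = F_att + ΣF_rep = (0.4205,-8.7750)
p' = p + 1/4·F = (7.1051,-3.1937)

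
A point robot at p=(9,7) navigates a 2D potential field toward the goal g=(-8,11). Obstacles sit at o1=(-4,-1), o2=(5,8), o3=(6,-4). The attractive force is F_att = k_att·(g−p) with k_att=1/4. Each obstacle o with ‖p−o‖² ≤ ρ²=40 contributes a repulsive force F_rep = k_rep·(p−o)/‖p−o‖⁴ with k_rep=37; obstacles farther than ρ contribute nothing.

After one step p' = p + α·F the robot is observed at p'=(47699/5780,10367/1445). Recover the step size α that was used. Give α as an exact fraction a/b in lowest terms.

F_att = 1/4·(g−p) = 1/4·(-17,4) = (-4.2500,1.0000)
o1: d²=233 > ρ²=40 → inactive
o2: d²=17 ≤ ρ²=40; F_rep = 37·(4,-1)/17² = (0.5121,-0.1280)
o3: d²=130 > ρ²=40 → inactive
F = F_att + ΣF_rep = (-3.7379,0.8720)
Δp = p'−p = (-0.7476,0.1744); α = Δx/Fx = (-4321/5780) / (-4321/1156) = 1/5
check: Δy/Fy = (252/1445) / (252/289) = 1/5 ✓

α = 1/5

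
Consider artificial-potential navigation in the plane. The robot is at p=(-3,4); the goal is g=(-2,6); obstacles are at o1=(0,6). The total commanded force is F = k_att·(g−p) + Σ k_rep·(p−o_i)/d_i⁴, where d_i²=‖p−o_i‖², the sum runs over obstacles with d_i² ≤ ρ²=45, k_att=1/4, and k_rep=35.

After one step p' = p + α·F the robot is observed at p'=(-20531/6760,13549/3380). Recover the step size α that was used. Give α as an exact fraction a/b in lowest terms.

α = 1/10

F_att = 1/4·(g−p) = 1/4·(1,2) = (0.2500,0.5000)
o1: d²=13 ≤ ρ²=45; F_rep = 35·(-3,-2)/13² = (-0.6213,-0.4142)
F = F_att + ΣF_rep = (-0.3713,0.0858)
Δp = p'−p = (-0.0371,0.0086); α = Δx/Fx = (-251/6760) / (-251/676) = 1/10
check: Δy/Fy = (29/3380) / (29/338) = 1/10 ✓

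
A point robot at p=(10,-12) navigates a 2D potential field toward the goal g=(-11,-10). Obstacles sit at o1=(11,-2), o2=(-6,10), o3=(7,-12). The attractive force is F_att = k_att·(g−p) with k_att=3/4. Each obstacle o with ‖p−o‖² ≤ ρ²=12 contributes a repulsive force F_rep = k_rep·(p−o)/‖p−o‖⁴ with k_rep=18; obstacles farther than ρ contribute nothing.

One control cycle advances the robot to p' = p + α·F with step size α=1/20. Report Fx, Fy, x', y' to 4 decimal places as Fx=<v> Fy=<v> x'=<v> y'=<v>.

F_att = 3/4·(g−p) = 3/4·(-21,2) = (-15.7500,1.5000)
o1: d²=101 > ρ²=12 → inactive
o2: d²=740 > ρ²=12 → inactive
o3: d²=9 ≤ ρ²=12; F_rep = 18·(3,0)/9² = (0.6667,0.0000)
F = F_att + ΣF_rep = (-15.0833,1.5000)
p' = p + 1/20·F = (9.2458,-11.9250)

Fx=-15.0833 Fy=1.5000 x'=9.2458 y'=-11.9250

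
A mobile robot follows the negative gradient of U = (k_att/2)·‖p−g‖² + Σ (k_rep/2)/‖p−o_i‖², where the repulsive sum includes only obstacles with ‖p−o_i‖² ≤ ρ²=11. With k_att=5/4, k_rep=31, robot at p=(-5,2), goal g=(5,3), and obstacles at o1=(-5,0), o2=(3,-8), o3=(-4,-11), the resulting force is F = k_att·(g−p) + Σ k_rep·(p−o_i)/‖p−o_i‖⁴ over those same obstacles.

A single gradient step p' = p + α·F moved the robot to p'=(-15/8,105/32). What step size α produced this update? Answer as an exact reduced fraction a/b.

α = 1/4

F_att = 5/4·(g−p) = 5/4·(10,1) = (12.5000,1.2500)
o1: d²=4 ≤ ρ²=11; F_rep = 31·(0,2)/4² = (0.0000,3.8750)
o2: d²=164 > ρ²=11 → inactive
o3: d²=170 > ρ²=11 → inactive
F = F_att + ΣF_rep = (12.5000,5.1250)
Δp = p'−p = (3.1250,1.2812); α = Δx/Fx = (25/8) / (25/2) = 1/4
check: Δy/Fy = (41/32) / (41/8) = 1/4 ✓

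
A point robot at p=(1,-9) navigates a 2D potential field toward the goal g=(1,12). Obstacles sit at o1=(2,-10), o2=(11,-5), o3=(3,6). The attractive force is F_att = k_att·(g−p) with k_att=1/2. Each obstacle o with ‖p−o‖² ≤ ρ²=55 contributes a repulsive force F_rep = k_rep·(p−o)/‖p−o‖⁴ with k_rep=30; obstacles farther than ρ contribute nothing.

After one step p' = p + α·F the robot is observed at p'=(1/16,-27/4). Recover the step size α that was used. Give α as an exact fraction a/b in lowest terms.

F_att = 1/2·(g−p) = 1/2·(0,21) = (0.0000,10.5000)
o1: d²=2 ≤ ρ²=55; F_rep = 30·(-1,1)/2² = (-7.5000,7.5000)
o2: d²=116 > ρ²=55 → inactive
o3: d²=229 > ρ²=55 → inactive
F = F_att + ΣF_rep = (-7.5000,18.0000)
Δp = p'−p = (-0.9375,2.2500); α = Δx/Fx = (-15/16) / (-15/2) = 1/8
check: Δy/Fy = (9/4) / (18) = 1/8 ✓

α = 1/8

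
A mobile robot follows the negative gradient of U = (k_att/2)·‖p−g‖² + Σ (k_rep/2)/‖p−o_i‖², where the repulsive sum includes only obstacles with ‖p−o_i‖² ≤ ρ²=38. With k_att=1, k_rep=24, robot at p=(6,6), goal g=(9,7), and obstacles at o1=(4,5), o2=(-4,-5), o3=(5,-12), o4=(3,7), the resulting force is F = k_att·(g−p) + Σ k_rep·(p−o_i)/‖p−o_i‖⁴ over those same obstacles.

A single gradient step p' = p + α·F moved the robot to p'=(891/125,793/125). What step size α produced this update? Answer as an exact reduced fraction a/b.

F_att = 1·(g−p) = 1·(3,1) = (3.0000,1.0000)
o1: d²=5 ≤ ρ²=38; F_rep = 24·(2,1)/5² = (1.9200,0.9600)
o2: d²=221 > ρ²=38 → inactive
o3: d²=325 > ρ²=38 → inactive
o4: d²=10 ≤ ρ²=38; F_rep = 24·(3,-1)/10² = (0.7200,-0.2400)
F = F_att + ΣF_rep = (5.6400,1.7200)
Δp = p'−p = (1.1280,0.3440); α = Δx/Fx = (141/125) / (141/25) = 1/5
check: Δy/Fy = (43/125) / (43/25) = 1/5 ✓

α = 1/5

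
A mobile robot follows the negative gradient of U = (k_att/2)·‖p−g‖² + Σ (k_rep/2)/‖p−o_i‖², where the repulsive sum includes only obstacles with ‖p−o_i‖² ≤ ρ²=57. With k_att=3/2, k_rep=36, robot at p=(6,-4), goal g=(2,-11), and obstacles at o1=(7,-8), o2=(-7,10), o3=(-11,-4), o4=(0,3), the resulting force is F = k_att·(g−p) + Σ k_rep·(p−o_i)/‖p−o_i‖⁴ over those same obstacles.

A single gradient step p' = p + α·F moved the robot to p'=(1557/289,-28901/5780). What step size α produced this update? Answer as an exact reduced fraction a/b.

F_att = 3/2·(g−p) = 3/2·(-4,-7) = (-6.0000,-10.5000)
o1: d²=17 ≤ ρ²=57; F_rep = 36·(-1,4)/17² = (-0.1246,0.4983)
o2: d²=365 > ρ²=57 → inactive
o3: d²=289 > ρ²=57 → inactive
o4: d²=85 > ρ²=57 → inactive
F = F_att + ΣF_rep = (-6.1246,-10.0017)
Δp = p'−p = (-0.6125,-1.0002); α = Δx/Fx = (-177/289) / (-1770/289) = 1/10
check: Δy/Fy = (-5781/5780) / (-5781/578) = 1/10 ✓

α = 1/10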